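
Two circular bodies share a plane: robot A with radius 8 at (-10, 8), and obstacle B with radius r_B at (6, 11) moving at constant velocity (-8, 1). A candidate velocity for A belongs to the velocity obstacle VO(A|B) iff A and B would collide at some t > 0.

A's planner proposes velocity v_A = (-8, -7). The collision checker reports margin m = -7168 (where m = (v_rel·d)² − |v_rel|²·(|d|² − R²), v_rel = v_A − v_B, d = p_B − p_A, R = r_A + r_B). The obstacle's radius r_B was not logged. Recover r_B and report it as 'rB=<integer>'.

m = -7168
d = (16, 3);  v_rel = (0, -8),  |v_rel|² = 64
v_rel×d = (0)·(3) − (-8)·(16) = 128
since m = R²·64 − 128²:  R² = (16384 + -7168) / 64 = 144
R = √144 = 12  ⇒  r_B = 12 − 8 = 4

rB=4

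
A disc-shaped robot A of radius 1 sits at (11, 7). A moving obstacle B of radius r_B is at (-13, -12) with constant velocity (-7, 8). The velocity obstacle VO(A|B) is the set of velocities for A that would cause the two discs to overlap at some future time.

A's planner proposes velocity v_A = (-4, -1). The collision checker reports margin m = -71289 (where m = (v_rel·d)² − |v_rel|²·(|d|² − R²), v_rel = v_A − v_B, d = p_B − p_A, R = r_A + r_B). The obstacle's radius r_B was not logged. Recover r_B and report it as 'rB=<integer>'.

m = -71289
d = (-24, -19);  v_rel = (3, -9),  |v_rel|² = 90
v_rel×d = (3)·(-19) − (-9)·(-24) = -273
since m = R²·90 − (-273)²:  R² = (74529 + -71289) / 90 = 36
R = √36 = 6  ⇒  r_B = 6 − 1 = 5

rB=5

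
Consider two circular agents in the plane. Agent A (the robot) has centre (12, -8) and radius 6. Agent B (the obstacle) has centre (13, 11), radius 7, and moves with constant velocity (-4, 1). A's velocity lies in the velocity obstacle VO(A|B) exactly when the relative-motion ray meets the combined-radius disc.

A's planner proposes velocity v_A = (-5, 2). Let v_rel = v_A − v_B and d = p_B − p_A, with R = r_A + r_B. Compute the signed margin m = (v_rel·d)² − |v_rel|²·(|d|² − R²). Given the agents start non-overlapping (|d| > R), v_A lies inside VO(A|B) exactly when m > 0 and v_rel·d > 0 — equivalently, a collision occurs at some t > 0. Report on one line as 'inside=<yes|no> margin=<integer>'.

d = (1, 19),  |d|² = 362;  R = 6+7 = 13,  c = 362−13² = 193
v_rel = (-1, 1),  |v_rel|² = 2;  v_rel·d = (-1)·(1) + (1)·(19) = 18
2·t² − 36·t + 193 = 0  ⇒  m = 18² − 2·193 = -62
m = -62 < 0,  v_rel·d = 18 > 0  ⇒  outside

inside=no margin=-62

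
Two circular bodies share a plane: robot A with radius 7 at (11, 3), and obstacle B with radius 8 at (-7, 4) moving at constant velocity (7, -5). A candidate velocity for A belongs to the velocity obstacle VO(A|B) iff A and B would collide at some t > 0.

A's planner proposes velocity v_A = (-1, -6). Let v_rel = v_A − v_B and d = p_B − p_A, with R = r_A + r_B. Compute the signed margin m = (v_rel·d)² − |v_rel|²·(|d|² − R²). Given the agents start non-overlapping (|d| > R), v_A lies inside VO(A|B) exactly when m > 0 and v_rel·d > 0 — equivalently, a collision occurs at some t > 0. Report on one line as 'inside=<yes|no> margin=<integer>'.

d = (-18, 1),  |d|² = 325;  R = 7+8 = 15,  c = 325−15² = 100
v_rel = (-8, -1),  |v_rel|² = 65;  v_rel·d = (-8)·(-18) + (-1)·(1) = 143
65·t² − 286·t + 100 = 0  ⇒  m = 143² − 65·100 = 13949
m = 13949 > 0,  v_rel·d = 143 > 0  ⇒  inside

inside=yes margin=13949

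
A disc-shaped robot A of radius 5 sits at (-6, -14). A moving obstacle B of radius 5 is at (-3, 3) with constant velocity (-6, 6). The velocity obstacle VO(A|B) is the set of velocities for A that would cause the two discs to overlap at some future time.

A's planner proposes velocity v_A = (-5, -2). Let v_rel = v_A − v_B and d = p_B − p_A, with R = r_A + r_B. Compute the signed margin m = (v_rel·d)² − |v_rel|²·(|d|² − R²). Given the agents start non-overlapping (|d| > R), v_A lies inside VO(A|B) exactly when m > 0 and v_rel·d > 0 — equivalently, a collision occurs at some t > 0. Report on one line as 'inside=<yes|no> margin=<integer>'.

d = (3, 17),  |d|² = 298;  R = 5+5 = 10,  c = 298−10² = 198
v_rel = (1, -8),  |v_rel|² = 65;  v_rel·d = (1)·(3) + (-8)·(17) = -133
65·t² + 266·t + 198 = 0  ⇒  m = (-133)² − 65·198 = 4819
m = 4819 > 0,  v_rel·d = -133 < 0  ⇒  outside

inside=no margin=4819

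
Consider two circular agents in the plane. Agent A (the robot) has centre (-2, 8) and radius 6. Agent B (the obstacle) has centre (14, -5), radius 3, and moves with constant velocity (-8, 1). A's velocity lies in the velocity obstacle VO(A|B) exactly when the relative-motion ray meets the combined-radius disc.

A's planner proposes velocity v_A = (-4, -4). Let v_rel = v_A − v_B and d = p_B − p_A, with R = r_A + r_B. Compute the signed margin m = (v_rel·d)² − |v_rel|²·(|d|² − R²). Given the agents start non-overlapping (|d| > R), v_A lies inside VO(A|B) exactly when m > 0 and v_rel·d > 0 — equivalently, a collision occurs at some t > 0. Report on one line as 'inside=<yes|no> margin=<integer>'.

d = (16, -13),  |d|² = 425;  R = 6+3 = 9,  c = 425−9² = 344
v_rel = (4, -5),  |v_rel|² = 41;  v_rel·d = (4)·(16) + (-5)·(-13) = 129
41·t² − 258·t + 344 = 0  ⇒  m = 129² − 41·344 = 2537
m = 2537 > 0,  v_rel·d = 129 > 0  ⇒  inside

inside=yes margin=2537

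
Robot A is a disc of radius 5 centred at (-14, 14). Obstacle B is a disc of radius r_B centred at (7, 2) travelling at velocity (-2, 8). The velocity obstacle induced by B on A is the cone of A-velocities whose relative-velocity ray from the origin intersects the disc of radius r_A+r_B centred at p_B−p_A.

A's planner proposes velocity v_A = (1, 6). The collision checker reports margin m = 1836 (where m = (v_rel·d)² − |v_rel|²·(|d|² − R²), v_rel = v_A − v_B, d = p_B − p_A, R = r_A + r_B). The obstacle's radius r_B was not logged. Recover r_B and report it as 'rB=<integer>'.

m = 1836
d = (21, -12);  v_rel = (3, -2),  |v_rel|² = 13
v_rel×d = (3)·(-12) − (-2)·(21) = 6
since m = R²·13 − 6²:  R² = (36 + 1836) / 13 = 144
R = √144 = 12  ⇒  r_B = 12 − 5 = 7

rB=7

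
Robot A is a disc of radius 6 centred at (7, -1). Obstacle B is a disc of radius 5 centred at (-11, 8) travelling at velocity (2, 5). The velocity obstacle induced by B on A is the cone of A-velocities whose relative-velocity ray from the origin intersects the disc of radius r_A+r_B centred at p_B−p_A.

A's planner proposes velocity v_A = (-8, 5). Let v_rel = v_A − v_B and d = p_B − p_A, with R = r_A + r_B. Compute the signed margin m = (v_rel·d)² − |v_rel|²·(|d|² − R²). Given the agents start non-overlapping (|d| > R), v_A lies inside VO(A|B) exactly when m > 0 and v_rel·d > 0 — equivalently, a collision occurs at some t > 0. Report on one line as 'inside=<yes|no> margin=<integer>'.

d = (-18, 9),  |d|² = 405;  R = 6+5 = 11,  c = 405−11² = 284
v_rel = (-10, 0),  |v_rel|² = 100;  v_rel·d = (-10)·(-18) + (0)·(9) = 180
100·t² − 360·t + 284 = 0  ⇒  m = 180² − 100·284 = 4000
m = 4000 > 0,  v_rel·d = 180 > 0  ⇒  inside

inside=yes margin=4000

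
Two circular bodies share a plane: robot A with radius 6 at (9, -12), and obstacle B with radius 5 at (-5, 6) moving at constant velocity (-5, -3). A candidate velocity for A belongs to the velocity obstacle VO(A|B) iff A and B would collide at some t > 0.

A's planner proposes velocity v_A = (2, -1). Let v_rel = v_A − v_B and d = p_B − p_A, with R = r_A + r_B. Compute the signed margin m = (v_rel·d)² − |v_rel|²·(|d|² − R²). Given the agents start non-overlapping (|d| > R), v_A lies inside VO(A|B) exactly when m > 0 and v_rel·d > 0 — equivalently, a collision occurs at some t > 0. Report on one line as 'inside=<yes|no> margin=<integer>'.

d = (-14, 18),  |d|² = 520;  R = 6+5 = 11,  c = 520−11² = 399
v_rel = (7, 2),  |v_rel|² = 53;  v_rel·d = (7)·(-14) + (2)·(18) = -62
53·t² + 124·t + 399 = 0  ⇒  m = (-62)² − 53·399 = -17303
m = -17303 < 0,  v_rel·d = -62 < 0  ⇒  outside

inside=no margin=-17303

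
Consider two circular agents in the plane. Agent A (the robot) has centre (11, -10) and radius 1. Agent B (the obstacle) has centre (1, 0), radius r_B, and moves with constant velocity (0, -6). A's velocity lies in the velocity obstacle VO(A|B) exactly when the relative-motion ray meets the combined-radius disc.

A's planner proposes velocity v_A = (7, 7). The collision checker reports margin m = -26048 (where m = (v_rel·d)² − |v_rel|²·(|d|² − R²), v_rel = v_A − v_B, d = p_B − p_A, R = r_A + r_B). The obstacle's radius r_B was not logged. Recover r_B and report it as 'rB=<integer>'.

m = -26048
d = (-10, 10);  v_rel = (7, 13),  |v_rel|² = 218
v_rel×d = (7)·(10) − (13)·(-10) = 200
since m = R²·218 − 200²:  R² = (40000 + -26048) / 218 = 64
R = √64 = 8  ⇒  r_B = 8 − 1 = 7

rB=7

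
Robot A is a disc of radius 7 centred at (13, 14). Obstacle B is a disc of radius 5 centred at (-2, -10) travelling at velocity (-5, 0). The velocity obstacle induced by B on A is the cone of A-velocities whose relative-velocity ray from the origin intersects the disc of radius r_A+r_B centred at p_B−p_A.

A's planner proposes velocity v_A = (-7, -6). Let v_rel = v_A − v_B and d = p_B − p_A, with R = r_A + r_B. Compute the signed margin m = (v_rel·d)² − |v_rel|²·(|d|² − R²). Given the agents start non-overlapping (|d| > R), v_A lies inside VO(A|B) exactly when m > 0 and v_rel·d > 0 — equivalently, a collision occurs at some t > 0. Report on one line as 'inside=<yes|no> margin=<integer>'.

d = (-15, -24),  |d|² = 801;  R = 7+5 = 12,  c = 801−12² = 657
v_rel = (-2, -6),  |v_rel|² = 40;  v_rel·d = (-2)·(-15) + (-6)·(-24) = 174
40·t² − 348·t + 657 = 0  ⇒  m = 174² − 40·657 = 3996
m = 3996 > 0,  v_rel·d = 174 > 0  ⇒  inside

inside=yes margin=3996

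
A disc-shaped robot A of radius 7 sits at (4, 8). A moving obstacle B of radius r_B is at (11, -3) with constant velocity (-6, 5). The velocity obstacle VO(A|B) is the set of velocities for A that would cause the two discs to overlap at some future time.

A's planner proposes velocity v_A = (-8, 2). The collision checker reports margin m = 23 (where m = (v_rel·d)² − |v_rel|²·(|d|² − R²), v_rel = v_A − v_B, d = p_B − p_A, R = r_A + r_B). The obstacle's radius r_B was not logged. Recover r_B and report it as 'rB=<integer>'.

m = 23
d = (7, -11);  v_rel = (-2, -3),  |v_rel|² = 13
v_rel×d = (-2)·(-11) − (-3)·(7) = 43
since m = R²·13 − 43²:  R² = (1849 + 23) / 13 = 144
R = √144 = 12  ⇒  r_B = 12 − 7 = 5

rB=5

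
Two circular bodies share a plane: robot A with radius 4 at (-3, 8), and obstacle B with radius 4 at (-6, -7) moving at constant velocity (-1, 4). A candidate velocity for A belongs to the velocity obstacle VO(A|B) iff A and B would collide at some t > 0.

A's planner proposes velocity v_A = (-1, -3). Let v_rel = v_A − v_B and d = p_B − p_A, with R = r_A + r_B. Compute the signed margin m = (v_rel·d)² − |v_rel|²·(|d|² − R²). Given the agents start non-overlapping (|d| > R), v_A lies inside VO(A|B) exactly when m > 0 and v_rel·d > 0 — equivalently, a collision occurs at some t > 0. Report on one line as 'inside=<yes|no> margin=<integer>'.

d = (-3, -15),  |d|² = 234;  R = 4+4 = 8,  c = 234−8² = 170
v_rel = (0, -7),  |v_rel|² = 49;  v_rel·d = (0)·(-3) + (-7)·(-15) = 105
49·t² − 210·t + 170 = 0  ⇒  m = 105² − 49·170 = 2695
m = 2695 > 0,  v_rel·d = 105 > 0  ⇒  inside

inside=yes margin=2695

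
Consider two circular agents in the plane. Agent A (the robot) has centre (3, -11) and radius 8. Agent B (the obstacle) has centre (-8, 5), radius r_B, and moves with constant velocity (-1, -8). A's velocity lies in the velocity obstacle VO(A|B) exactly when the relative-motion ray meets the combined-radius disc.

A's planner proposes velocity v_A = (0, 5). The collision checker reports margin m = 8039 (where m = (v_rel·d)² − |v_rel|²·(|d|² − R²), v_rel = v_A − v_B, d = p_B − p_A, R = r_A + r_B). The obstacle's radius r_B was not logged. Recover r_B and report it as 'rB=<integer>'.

m = 8039
d = (-11, 16);  v_rel = (1, 13),  |v_rel|² = 170
v_rel×d = (1)·(16) − (13)·(-11) = 159
since m = R²·170 − 159²:  R² = (25281 + 8039) / 170 = 196
R = √196 = 14  ⇒  r_B = 14 − 8 = 6

rB=6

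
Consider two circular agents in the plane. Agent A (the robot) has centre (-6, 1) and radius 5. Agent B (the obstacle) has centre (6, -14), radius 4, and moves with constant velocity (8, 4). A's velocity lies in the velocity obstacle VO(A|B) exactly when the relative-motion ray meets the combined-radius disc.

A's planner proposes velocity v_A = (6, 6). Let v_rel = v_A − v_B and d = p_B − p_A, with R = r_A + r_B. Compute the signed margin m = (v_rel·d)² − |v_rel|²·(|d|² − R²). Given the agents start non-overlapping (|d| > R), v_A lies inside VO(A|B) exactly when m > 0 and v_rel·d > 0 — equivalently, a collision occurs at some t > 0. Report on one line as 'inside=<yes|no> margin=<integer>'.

d = (12, -15),  |d|² = 369;  R = 5+4 = 9,  c = 369−9² = 288
v_rel = (-2, 2),  |v_rel|² = 8;  v_rel·d = (-2)·(12) + (2)·(-15) = -54
8·t² + 108·t + 288 = 0  ⇒  m = (-54)² − 8·288 = 612
m = 612 > 0,  v_rel·d = -54 < 0  ⇒  outside

inside=no margin=612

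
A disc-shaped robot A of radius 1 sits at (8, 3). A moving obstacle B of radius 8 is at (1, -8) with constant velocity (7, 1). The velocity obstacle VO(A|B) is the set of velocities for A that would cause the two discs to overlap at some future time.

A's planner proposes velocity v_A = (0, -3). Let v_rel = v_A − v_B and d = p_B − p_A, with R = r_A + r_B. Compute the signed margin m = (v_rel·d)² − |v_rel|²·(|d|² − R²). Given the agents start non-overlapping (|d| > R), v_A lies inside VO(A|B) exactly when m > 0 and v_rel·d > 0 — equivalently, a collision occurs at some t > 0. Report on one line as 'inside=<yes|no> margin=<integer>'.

d = (-7, -11),  |d|² = 170;  R = 1+8 = 9,  c = 170−9² = 89
v_rel = (-7, -4),  |v_rel|² = 65;  v_rel·d = (-7)·(-7) + (-4)·(-11) = 93
65·t² − 186·t + 89 = 0  ⇒  m = 93² − 65·89 = 2864
m = 2864 > 0,  v_rel·d = 93 > 0  ⇒  inside

inside=yes margin=2864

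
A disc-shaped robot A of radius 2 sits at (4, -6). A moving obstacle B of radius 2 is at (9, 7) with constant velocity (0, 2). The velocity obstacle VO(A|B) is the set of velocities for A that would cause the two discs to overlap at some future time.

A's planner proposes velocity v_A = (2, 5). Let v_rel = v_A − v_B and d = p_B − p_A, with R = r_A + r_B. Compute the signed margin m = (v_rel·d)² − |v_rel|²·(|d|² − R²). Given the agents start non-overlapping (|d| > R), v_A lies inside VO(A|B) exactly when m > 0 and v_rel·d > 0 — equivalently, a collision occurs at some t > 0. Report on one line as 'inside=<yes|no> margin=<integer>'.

d = (5, 13),  |d|² = 194;  R = 2+2 = 4,  c = 194−4² = 178
v_rel = (2, 3),  |v_rel|² = 13;  v_rel·d = (2)·(5) + (3)·(13) = 49
13·t² − 98·t + 178 = 0  ⇒  m = 49² − 13·178 = 87
m = 87 > 0,  v_rel·d = 49 > 0  ⇒  inside

inside=yes margin=87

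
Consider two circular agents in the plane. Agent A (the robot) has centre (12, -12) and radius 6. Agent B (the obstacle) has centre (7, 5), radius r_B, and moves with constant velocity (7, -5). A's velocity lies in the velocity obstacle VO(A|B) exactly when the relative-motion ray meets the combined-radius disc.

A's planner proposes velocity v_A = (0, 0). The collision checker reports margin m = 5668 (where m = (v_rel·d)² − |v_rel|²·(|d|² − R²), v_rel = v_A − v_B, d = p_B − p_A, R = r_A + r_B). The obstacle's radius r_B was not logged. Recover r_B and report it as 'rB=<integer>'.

m = 5668
d = (-5, 17);  v_rel = (-7, 5),  |v_rel|² = 74
v_rel×d = (-7)·(17) − (5)·(-5) = -94
since m = R²·74 − (-94)²:  R² = (8836 + 5668) / 74 = 196
R = √196 = 14  ⇒  r_B = 14 − 6 = 8

rB=8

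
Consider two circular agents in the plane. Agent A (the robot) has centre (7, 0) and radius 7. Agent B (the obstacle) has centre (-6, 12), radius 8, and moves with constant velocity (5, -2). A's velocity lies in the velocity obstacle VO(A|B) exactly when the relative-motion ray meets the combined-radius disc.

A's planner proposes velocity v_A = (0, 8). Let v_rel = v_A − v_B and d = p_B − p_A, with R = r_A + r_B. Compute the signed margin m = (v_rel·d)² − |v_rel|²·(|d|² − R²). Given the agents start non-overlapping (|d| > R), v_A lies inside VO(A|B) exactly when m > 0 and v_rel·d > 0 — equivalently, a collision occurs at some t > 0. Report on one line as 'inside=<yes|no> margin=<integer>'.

d = (-13, 12),  |d|² = 313;  R = 7+8 = 15,  c = 313−15² = 88
v_rel = (-5, 10),  |v_rel|² = 125;  v_rel·d = (-5)·(-13) + (10)·(12) = 185
125·t² − 370·t + 88 = 0  ⇒  m = 185² − 125·88 = 23225
m = 23225 > 0,  v_rel·d = 185 > 0  ⇒  inside

inside=yes margin=23225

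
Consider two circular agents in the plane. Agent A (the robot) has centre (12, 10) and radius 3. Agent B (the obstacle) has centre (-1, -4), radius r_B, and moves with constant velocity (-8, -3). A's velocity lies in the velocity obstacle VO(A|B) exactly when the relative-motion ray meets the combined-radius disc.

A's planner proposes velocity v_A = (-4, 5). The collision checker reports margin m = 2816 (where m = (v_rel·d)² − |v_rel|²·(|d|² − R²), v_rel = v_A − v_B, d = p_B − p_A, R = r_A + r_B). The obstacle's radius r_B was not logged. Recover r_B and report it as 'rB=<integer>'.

m = 2816
d = (-13, -14);  v_rel = (4, 8),  |v_rel|² = 80
v_rel×d = (4)·(-14) − (8)·(-13) = 48
since m = R²·80 − 48²:  R² = (2304 + 2816) / 80 = 64
R = √64 = 8  ⇒  r_B = 8 − 3 = 5

rB=5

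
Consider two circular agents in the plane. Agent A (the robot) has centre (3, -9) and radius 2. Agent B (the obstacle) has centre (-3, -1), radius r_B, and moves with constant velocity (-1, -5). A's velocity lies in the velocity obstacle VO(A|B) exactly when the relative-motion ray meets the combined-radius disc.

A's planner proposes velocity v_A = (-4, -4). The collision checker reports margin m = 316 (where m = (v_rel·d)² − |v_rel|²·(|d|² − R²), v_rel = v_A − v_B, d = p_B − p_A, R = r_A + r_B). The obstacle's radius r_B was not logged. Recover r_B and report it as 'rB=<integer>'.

m = 316
d = (-6, 8);  v_rel = (-3, 1),  |v_rel|² = 10
v_rel×d = (-3)·(8) − (1)·(-6) = -18
since m = R²·10 − (-18)²:  R² = (324 + 316) / 10 = 64
R = √64 = 8  ⇒  r_B = 8 − 2 = 6

rB=6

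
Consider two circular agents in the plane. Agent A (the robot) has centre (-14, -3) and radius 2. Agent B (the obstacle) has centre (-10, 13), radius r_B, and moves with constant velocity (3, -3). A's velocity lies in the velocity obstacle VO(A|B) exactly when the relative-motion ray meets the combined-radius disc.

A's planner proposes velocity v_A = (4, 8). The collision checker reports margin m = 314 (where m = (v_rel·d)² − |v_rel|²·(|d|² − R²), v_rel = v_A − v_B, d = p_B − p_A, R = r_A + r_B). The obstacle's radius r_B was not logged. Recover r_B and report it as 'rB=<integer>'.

m = 314
d = (4, 16);  v_rel = (1, 11),  |v_rel|² = 122
v_rel×d = (1)·(16) − (11)·(4) = -28
since m = R²·122 − (-28)²:  R² = (784 + 314) / 122 = 9
R = √9 = 3  ⇒  r_B = 3 − 2 = 1

rB=1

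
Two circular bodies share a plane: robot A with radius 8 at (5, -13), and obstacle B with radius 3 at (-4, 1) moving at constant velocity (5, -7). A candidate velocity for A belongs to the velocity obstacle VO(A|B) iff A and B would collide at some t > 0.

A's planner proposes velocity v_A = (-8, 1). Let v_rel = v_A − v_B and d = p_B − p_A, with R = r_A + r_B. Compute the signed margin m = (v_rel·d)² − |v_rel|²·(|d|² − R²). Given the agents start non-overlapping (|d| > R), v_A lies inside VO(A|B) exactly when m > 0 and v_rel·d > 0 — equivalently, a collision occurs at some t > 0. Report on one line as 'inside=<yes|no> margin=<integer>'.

d = (-9, 14),  |d|² = 277;  R = 8+3 = 11,  c = 277−11² = 156
v_rel = (-13, 8),  |v_rel|² = 233;  v_rel·d = (-13)·(-9) + (8)·(14) = 229
233·t² − 458·t + 156 = 0  ⇒  m = 229² − 233·156 = 16093
m = 16093 > 0,  v_rel·d = 229 > 0  ⇒  inside

inside=yes margin=16093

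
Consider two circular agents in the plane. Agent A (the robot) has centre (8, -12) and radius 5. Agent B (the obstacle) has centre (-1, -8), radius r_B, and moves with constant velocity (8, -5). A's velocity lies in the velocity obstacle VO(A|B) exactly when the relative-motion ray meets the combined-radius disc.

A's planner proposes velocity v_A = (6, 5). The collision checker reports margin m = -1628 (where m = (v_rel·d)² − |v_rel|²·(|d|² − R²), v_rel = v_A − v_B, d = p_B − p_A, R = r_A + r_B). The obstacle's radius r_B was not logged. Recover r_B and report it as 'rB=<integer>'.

m = -1628
d = (-9, 4);  v_rel = (-2, 10),  |v_rel|² = 104
v_rel×d = (-2)·(4) − (10)·(-9) = 82
since m = R²·104 − 82²:  R² = (6724 + -1628) / 104 = 49
R = √49 = 7  ⇒  r_B = 7 − 5 = 2

rB=2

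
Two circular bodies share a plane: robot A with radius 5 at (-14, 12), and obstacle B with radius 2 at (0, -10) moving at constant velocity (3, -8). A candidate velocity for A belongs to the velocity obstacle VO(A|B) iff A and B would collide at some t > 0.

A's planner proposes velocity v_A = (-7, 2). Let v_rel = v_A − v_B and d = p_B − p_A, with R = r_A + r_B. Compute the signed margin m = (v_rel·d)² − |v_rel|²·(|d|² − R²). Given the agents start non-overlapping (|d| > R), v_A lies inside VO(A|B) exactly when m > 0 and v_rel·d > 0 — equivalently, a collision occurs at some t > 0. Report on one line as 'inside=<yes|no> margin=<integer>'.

d = (14, -22),  |d|² = 680;  R = 5+2 = 7,  c = 680−7² = 631
v_rel = (-10, 10),  |v_rel|² = 200;  v_rel·d = (-10)·(14) + (10)·(-22) = -360
200·t² + 720·t + 631 = 0  ⇒  m = (-360)² − 200·631 = 3400
m = 3400 > 0,  v_rel·d = -360 < 0  ⇒  outside

inside=no margin=3400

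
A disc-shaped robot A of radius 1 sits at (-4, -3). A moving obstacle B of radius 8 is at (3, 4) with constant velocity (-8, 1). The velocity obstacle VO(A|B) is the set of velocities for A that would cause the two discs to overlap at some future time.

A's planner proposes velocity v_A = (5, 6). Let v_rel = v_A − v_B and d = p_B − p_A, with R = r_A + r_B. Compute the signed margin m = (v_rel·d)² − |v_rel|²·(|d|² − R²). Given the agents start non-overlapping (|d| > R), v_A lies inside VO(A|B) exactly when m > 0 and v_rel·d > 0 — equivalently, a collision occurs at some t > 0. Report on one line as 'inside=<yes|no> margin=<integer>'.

d = (7, 7),  |d|² = 98;  R = 1+8 = 9,  c = 98−9² = 17
v_rel = (13, 5),  |v_rel|² = 194;  v_rel·d = (13)·(7) + (5)·(7) = 126
194·t² − 252·t + 17 = 0  ⇒  m = 126² − 194·17 = 12578
m = 12578 > 0,  v_rel·d = 126 > 0  ⇒  inside

inside=yes margin=12578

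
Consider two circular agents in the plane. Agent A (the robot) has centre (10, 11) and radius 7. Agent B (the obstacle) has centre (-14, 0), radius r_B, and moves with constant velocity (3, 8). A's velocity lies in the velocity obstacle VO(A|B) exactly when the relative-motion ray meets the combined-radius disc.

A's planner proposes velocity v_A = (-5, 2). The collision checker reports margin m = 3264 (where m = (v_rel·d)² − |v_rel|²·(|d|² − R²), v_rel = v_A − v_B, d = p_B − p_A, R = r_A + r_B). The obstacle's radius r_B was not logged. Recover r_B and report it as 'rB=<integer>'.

m = 3264
d = (-24, -11);  v_rel = (-8, -6),  |v_rel|² = 100
v_rel×d = (-8)·(-11) − (-6)·(-24) = -56
since m = R²·100 − (-56)²:  R² = (3136 + 3264) / 100 = 64
R = √64 = 8  ⇒  r_B = 8 − 7 = 1

rB=1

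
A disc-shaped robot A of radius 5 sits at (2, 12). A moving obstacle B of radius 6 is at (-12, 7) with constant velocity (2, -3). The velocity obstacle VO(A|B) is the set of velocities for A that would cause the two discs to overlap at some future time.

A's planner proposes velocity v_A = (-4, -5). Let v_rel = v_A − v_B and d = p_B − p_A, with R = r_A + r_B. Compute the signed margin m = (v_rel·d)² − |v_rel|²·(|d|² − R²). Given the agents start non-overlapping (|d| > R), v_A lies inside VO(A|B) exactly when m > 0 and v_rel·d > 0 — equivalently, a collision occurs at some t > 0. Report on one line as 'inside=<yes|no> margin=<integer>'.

d = (-14, -5),  |d|² = 221;  R = 5+6 = 11,  c = 221−11² = 100
v_rel = (-6, -2),  |v_rel|² = 40;  v_rel·d = (-6)·(-14) + (-2)·(-5) = 94
40·t² − 188·t + 100 = 0  ⇒  m = 94² − 40·100 = 4836
m = 4836 > 0,  v_rel·d = 94 > 0  ⇒  inside

inside=yes margin=4836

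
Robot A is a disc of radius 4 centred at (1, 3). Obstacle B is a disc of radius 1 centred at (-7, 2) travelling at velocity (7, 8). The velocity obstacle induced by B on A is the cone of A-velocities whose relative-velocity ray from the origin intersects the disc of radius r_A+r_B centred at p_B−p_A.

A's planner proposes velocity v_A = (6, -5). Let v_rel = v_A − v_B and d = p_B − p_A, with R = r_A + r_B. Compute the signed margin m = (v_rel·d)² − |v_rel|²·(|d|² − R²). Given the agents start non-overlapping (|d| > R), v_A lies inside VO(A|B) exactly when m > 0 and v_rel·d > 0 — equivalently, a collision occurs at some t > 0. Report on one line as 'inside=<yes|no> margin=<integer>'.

d = (-8, -1),  |d|² = 65;  R = 4+1 = 5,  c = 65−5² = 40
v_rel = (-1, -13),  |v_rel|² = 170;  v_rel·d = (-1)·(-8) + (-13)·(-1) = 21
170·t² − 42·t + 40 = 0  ⇒  m = 21² − 170·40 = -6359
m = -6359 < 0,  v_rel·d = 21 > 0  ⇒  outside

inside=no margin=-6359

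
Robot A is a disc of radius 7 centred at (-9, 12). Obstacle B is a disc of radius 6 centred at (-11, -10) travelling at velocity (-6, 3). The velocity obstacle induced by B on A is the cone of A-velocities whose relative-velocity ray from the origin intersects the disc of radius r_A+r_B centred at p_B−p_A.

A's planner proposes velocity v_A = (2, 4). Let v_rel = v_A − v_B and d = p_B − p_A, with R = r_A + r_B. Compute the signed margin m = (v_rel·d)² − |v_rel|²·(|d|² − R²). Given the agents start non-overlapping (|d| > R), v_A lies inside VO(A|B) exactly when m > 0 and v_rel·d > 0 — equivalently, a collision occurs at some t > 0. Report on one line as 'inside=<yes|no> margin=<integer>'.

d = (-2, -22),  |d|² = 488;  R = 7+6 = 13,  c = 488−13² = 319
v_rel = (8, 1),  |v_rel|² = 65;  v_rel·d = (8)·(-2) + (1)·(-22) = -38
65·t² + 76·t + 319 = 0  ⇒  m = (-38)² − 65·319 = -19291
m = -19291 < 0,  v_rel·d = -38 < 0  ⇒  outside

inside=no margin=-19291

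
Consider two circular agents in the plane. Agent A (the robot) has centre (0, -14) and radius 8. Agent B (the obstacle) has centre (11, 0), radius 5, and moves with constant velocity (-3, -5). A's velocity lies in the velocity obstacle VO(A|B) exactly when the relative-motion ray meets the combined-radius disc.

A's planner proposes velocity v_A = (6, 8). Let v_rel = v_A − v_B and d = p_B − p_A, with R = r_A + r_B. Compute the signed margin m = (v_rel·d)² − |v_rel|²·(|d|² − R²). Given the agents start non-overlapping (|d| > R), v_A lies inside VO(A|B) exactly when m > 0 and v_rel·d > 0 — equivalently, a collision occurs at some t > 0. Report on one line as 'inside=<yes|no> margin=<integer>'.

d = (11, 14),  |d|² = 317;  R = 8+5 = 13,  c = 317−13² = 148
v_rel = (9, 13),  |v_rel|² = 250;  v_rel·d = (9)·(11) + (13)·(14) = 281
250·t² − 562·t + 148 = 0  ⇒  m = 281² − 250·148 = 41961
m = 41961 > 0,  v_rel·d = 281 > 0  ⇒  inside

inside=yes margin=41961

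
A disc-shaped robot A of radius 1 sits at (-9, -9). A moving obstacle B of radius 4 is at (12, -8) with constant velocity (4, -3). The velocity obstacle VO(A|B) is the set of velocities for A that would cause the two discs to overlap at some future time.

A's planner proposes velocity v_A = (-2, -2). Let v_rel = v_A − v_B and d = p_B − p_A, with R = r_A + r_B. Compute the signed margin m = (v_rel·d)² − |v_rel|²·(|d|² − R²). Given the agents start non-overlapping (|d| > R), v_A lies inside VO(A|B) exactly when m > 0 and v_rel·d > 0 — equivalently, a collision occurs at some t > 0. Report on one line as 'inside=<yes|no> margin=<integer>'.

d = (21, 1),  |d|² = 442;  R = 1+4 = 5,  c = 442−5² = 417
v_rel = (-6, 1),  |v_rel|² = 37;  v_rel·d = (-6)·(21) + (1)·(1) = -125
37·t² + 250·t + 417 = 0  ⇒  m = (-125)² − 37·417 = 196
m = 196 > 0,  v_rel·d = -125 < 0  ⇒  outside

inside=no margin=196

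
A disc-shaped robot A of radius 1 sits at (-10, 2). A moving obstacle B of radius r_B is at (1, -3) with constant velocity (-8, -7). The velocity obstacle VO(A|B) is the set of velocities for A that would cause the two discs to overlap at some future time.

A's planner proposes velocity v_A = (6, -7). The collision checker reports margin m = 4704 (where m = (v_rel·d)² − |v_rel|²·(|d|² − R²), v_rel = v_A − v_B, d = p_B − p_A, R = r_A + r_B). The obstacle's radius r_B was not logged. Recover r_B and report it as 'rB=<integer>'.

m = 4704
d = (11, -5);  v_rel = (14, 0),  |v_rel|² = 196
v_rel×d = (14)·(-5) − (0)·(11) = -70
since m = R²·196 − (-70)²:  R² = (4900 + 4704) / 196 = 49
R = √49 = 7  ⇒  r_B = 7 − 1 = 6

rB=6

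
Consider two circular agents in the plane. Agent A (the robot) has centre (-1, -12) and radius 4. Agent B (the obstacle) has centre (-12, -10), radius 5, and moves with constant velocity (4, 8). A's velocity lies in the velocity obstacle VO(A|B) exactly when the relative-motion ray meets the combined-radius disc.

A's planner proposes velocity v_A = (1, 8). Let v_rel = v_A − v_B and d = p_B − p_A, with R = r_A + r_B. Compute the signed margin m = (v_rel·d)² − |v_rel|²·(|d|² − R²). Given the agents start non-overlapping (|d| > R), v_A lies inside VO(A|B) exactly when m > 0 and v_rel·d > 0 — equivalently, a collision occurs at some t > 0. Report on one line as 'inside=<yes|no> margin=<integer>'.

d = (-11, 2),  |d|² = 125;  R = 4+5 = 9,  c = 125−9² = 44
v_rel = (-3, 0),  |v_rel|² = 9;  v_rel·d = (-3)·(-11) + (0)·(2) = 33
9·t² − 66·t + 44 = 0  ⇒  m = 33² − 9·44 = 693
m = 693 > 0,  v_rel·d = 33 > 0  ⇒  inside

inside=yes margin=693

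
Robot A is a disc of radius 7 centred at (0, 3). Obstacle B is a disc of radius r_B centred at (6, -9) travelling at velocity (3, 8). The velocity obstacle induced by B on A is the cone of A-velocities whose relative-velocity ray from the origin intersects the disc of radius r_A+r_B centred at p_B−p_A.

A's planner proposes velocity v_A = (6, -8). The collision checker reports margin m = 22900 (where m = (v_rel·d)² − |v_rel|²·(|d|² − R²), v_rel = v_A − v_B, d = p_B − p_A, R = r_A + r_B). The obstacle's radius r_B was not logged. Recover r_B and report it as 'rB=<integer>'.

m = 22900
d = (6, -12);  v_rel = (3, -16),  |v_rel|² = 265
v_rel×d = (3)·(-12) − (-16)·(6) = 60
since m = R²·265 − 60²:  R² = (3600 + 22900) / 265 = 100
R = √100 = 10  ⇒  r_B = 10 − 7 = 3

rB=3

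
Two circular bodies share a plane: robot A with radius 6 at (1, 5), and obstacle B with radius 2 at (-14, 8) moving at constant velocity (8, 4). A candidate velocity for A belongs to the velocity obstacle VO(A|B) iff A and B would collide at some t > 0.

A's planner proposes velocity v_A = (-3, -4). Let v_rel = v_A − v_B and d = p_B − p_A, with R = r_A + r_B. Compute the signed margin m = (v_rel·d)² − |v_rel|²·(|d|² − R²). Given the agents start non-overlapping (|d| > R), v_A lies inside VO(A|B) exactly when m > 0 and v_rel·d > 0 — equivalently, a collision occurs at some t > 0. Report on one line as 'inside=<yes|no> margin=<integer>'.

d = (-15, 3),  |d|² = 234;  R = 6+2 = 8,  c = 234−8² = 170
v_rel = (-11, -8),  |v_rel|² = 185;  v_rel·d = (-11)·(-15) + (-8)·(3) = 141
185·t² − 282·t + 170 = 0  ⇒  m = 141² − 185·170 = -11569
m = -11569 < 0,  v_rel·d = 141 > 0  ⇒  outside

inside=no margin=-11569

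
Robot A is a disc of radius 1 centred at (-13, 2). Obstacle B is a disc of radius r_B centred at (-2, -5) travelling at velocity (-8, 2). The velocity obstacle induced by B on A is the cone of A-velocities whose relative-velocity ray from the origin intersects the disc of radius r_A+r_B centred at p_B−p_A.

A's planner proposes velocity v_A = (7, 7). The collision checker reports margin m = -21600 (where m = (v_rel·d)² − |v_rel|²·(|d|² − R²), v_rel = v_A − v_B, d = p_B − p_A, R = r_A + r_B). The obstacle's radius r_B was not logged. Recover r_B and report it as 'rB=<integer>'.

m = -21600
d = (11, -7);  v_rel = (15, 5),  |v_rel|² = 250
v_rel×d = (15)·(-7) − (5)·(11) = -160
since m = R²·250 − (-160)²:  R² = (25600 + -21600) / 250 = 16
R = √16 = 4  ⇒  r_B = 4 − 1 = 3

rB=3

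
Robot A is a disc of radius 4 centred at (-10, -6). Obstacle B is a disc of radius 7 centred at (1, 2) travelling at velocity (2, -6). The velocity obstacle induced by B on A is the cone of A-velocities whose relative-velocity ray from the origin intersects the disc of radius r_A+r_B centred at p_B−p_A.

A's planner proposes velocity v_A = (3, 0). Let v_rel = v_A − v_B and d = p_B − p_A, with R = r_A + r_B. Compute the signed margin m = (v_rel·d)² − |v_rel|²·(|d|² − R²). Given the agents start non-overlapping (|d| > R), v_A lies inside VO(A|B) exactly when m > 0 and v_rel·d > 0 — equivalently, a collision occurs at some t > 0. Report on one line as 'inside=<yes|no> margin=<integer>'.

d = (11, 8),  |d|² = 185;  R = 4+7 = 11,  c = 185−11² = 64
v_rel = (1, 6),  |v_rel|² = 37;  v_rel·d = (1)·(11) + (6)·(8) = 59
37·t² − 118·t + 64 = 0  ⇒  m = 59² − 37·64 = 1113
m = 1113 > 0,  v_rel·d = 59 > 0  ⇒  inside

inside=yes margin=1113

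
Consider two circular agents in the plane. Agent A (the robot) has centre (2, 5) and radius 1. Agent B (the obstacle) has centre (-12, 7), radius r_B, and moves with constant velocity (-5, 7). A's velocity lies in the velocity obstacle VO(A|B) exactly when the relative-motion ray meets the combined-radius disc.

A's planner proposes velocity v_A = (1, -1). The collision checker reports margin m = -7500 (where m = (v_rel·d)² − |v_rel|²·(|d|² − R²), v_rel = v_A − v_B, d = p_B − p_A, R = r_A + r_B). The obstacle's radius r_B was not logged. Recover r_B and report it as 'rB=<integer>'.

m = -7500
d = (-14, 2);  v_rel = (6, -8),  |v_rel|² = 100
v_rel×d = (6)·(2) − (-8)·(-14) = -100
since m = R²·100 − (-100)²:  R² = (10000 + -7500) / 100 = 25
R = √25 = 5  ⇒  r_B = 5 − 1 = 4

rB=4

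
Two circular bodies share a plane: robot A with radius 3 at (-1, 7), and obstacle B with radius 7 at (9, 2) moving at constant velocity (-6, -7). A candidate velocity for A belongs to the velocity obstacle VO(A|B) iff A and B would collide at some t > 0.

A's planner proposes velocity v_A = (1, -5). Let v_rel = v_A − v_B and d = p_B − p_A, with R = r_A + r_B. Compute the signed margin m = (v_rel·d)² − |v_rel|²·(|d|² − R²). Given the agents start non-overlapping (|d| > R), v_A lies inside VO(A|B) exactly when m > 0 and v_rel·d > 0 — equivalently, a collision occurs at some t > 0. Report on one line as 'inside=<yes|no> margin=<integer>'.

d = (10, -5),  |d|² = 125;  R = 3+7 = 10,  c = 125−10² = 25
v_rel = (7, 2),  |v_rel|² = 53;  v_rel·d = (7)·(10) + (2)·(-5) = 60
53·t² − 120·t + 25 = 0  ⇒  m = 60² − 53·25 = 2275
m = 2275 > 0,  v_rel·d = 60 > 0  ⇒  inside

inside=yes margin=2275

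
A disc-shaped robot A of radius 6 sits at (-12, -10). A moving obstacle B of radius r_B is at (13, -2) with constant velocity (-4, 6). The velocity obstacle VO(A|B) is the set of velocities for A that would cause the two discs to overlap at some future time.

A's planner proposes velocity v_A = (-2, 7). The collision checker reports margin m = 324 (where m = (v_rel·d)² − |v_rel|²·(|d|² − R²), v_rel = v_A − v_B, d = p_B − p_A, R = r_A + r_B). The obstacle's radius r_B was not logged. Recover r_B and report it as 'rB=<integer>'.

m = 324
d = (25, 8);  v_rel = (2, 1),  |v_rel|² = 5
v_rel×d = (2)·(8) − (1)·(25) = -9
since m = R²·5 − (-9)²:  R² = (81 + 324) / 5 = 81
R = √81 = 9  ⇒  r_B = 9 − 6 = 3

rB=3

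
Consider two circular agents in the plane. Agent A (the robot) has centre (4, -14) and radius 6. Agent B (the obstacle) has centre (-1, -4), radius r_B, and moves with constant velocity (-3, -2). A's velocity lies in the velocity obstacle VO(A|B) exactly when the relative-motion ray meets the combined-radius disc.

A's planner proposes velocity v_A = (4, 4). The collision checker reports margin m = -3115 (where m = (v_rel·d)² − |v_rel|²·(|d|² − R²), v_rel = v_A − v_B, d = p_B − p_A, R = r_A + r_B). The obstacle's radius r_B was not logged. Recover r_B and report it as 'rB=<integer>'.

m = -3115
d = (-5, 10);  v_rel = (7, 6),  |v_rel|² = 85
v_rel×d = (7)·(10) − (6)·(-5) = 100
since m = R²·85 − 100²:  R² = (10000 + -3115) / 85 = 81
R = √81 = 9  ⇒  r_B = 9 − 6 = 3

rB=3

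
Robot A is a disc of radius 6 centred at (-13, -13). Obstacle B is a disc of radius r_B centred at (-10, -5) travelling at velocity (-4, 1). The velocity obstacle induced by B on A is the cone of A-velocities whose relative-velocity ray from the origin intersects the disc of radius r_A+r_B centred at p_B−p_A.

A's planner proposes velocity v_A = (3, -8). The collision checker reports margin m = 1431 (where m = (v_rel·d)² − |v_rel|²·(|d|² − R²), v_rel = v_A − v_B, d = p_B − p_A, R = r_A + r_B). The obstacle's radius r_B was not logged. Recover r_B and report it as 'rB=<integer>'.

m = 1431
d = (3, 8);  v_rel = (7, -9),  |v_rel|² = 130
v_rel×d = (7)·(8) − (-9)·(3) = 83
since m = R²·130 − 83²:  R² = (6889 + 1431) / 130 = 64
R = √64 = 8  ⇒  r_B = 8 − 6 = 2

rB=2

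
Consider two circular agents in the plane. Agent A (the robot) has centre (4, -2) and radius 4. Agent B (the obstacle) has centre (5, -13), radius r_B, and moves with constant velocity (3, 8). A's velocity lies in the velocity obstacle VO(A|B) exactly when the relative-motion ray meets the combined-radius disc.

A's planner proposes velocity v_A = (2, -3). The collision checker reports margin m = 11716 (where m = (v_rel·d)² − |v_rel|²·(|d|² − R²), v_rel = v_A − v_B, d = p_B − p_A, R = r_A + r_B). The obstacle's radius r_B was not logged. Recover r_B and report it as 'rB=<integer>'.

m = 11716
d = (1, -11);  v_rel = (-1, -11),  |v_rel|² = 122
v_rel×d = (-1)·(-11) − (-11)·(1) = 22
since m = R²·122 − 22²:  R² = (484 + 11716) / 122 = 100
R = √100 = 10  ⇒  r_B = 10 − 4 = 6

rB=6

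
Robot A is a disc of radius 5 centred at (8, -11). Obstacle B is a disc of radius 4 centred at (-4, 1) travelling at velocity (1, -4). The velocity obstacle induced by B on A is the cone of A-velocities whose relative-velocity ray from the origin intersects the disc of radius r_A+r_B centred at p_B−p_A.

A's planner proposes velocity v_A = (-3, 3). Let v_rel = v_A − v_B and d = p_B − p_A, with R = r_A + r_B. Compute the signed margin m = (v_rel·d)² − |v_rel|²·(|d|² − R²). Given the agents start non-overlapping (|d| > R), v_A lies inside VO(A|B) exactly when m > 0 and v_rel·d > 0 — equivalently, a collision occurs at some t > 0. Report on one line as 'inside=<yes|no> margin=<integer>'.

d = (-12, 12),  |d|² = 288;  R = 5+4 = 9,  c = 288−9² = 207
v_rel = (-4, 7),  |v_rel|² = 65;  v_rel·d = (-4)·(-12) + (7)·(12) = 132
65·t² − 264·t + 207 = 0  ⇒  m = 132² − 65·207 = 3969
m = 3969 > 0,  v_rel·d = 132 > 0  ⇒  inside

inside=yes margin=3969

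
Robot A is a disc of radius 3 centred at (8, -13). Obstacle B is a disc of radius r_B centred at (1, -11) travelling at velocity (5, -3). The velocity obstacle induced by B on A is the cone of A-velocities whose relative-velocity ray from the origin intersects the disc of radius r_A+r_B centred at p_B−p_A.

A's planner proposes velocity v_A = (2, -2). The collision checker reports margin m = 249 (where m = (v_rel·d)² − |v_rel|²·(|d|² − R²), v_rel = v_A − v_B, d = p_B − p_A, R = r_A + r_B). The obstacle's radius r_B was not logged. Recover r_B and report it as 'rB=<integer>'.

m = 249
d = (-7, 2);  v_rel = (-3, 1),  |v_rel|² = 10
v_rel×d = (-3)·(2) − (1)·(-7) = 1
since m = R²·10 − 1²:  R² = (1 + 249) / 10 = 25
R = √25 = 5  ⇒  r_B = 5 − 3 = 2

rB=2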